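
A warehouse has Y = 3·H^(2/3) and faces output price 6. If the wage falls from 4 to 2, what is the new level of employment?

From P·MP_H = w with MP_H = 2·H^(-1/3), the labor demand is H(w) = (12/w)^(3).
At w = 4: H = 27. At w = 2: H = 216.

H* = 216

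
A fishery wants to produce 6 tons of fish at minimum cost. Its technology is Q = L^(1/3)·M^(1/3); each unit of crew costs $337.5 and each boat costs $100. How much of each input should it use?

Cost minimization requires the marginal rate of technical substitution to equal the input-price ratio: MP_L/MP_M = w/r.
Here MP_L/MP_M = (1/3)·(M/L)/(1/3) = (M/L). Setting this equal to 337.5/100 = 3.375 gives M = 3.375L.
Substituting into Q = 6: L^(1/3)·(3.375L)^(1/3) = 6.
Solving, L = 8 and M = 27.

L* = 8, M* = 27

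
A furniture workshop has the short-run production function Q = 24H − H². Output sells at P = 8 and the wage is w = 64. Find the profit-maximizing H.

The marginal product of H is MP_H = 24 − 2H.
A price-taking firm hires until the value of the marginal product equals the wage: P·MP_H = w, so 8·(24 − 2H) = 64.
Then 24 − 2H = 8, giving H = 8.

H* = 8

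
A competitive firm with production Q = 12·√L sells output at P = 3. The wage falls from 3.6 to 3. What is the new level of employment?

L* = 36

From P·MP_L = w with MP_L = 6·L^(-1/2), the labor demand is L(w) = (18/w)^(2).
At w = 3.6: L = 25. At w = 3: L = 36.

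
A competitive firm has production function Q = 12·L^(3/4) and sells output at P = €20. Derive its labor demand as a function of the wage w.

L(w) = (180/w)^(4)

MP_L = (3/4)·12·L^(-1/4) = 9·L^(-1/4).
Setting P·MP_L = w: 180·L^(-1/4) = w.
Solving for L: L^(-1/4) = w/180, so L = (180/w)^(4).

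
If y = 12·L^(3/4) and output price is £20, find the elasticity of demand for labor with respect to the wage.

ε = -4

MP_L = (3/4)·12·L^(-1/4), so P·MP_L = w gives 180·L^(-1/4) = w.
Solving, L(w) = (180/w)^(4). This is a constant-elasticity form: L ∝ w^(−4), so ε = −4.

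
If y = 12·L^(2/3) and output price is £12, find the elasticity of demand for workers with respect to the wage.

ε = -3

MP_L = (2/3)·12·L^(-1/3), so P·MP_L = w gives 96·L^(-1/3) = w.
Solving, L(w) = (96/w)^(3). This is a constant-elasticity form: L ∝ w^(−3), so ε = −3.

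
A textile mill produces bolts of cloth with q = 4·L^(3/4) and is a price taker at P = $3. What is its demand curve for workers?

MP_L = (3/4)·4·L^(-1/4) = 3·L^(-1/4).
Setting P·MP_L = w: 9·L^(-1/4) = w.
Solving for L: L^(-1/4) = w/9, so L = (9/w)^(4).

L(w) = 6561/w^(4)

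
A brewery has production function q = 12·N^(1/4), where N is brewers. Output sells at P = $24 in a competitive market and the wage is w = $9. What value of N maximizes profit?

N* = 16

MP_N = (1/4)·12·N^(-3/4) = 3·N^(-3/4).
Profit maximization for a price taker requires P·MP_N = w: 24·3·N^(-3/4) = 9.
So N^(-3/4) = 0.125, which gives N = 16.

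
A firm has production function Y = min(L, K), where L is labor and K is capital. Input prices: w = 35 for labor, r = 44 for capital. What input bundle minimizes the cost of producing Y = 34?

With a fixed-proportions technology, the cost-minimizing bundle uses no slack in either input: L = K = Y.
So L = 34 and K = 34.

L* = 34, K* = 34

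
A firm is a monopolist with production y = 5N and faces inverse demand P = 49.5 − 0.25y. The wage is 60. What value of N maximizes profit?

Marginal revenue from the inverse demand is MR = 49.5 − 0.5y.
The marginal product is MP_N = 5.
A monopolist hires until marginal revenue product equals the wage: MR·MP_N = w.
(49.5 − 2.5N)·5 = 60, so N = 15.

N* = 15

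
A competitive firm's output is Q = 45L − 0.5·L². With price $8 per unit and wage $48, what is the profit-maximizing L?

The marginal product of L is MP_L = 45 − L.
A price-taking firm hires until the value of the marginal product equals the wage: P·MP_L = w, so 8·(45 − L) = 48.
Then 45 − L = 6, giving L = 39.

L* = 39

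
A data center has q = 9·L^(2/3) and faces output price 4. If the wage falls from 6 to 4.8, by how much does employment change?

From P·MP_L = w with MP_L = 6·L^(-1/3), the labor demand is L(w) = (24/w)^(3).
At w = 6: L = 64. At w = 4.8: L = 125.
ΔL = 125 − 64 = 61.

ΔL = 61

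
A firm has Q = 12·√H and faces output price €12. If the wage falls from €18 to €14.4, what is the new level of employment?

From P·MP_H = w with MP_H = 6·H^(-1/2), the labor demand is H(w) = (72/w)^(2).
At w = 18: H = 16. At w = 14.4: H = 25.

H* = 25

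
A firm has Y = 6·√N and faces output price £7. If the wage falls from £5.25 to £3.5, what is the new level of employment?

From P·MP_N = w with MP_N = 3·N^(-1/2), the labor demand is N(w) = (21/w)^(2).
At w = 5.25: N = 16. At w = 3.5: N = 36.

N* = 36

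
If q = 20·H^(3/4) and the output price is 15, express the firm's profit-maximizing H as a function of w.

H(w) = (225/w)^(4)

MP_H = (3/4)·20·H^(-1/4) = 15·H^(-1/4).
Setting P·MP_H = w: 225·H^(-1/4) = w.
Solving for H: H^(-1/4) = w/225, so H = (225/w)^(4).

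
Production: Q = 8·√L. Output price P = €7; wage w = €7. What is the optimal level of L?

MP_L = (1/2)·8·L^(-1/2) = 4·L^(-1/2).
Profit maximization for a price taker requires P·MP_L = w: 7·4·L^(-1/2) = 7.
So L^(-1/2) = 0.25, which gives L = 16.

L* = 16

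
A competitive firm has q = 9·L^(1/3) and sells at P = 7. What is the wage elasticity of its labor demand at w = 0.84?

ε = -1.5

MP_L = (1/3)·9·L^(-2/3), so P·MP_L = w gives 21·L^(-2/3) = w.
Solving, L(w) = (21/w)^(3/2). This is a constant-elasticity form: L ∝ w^(−3/2), so ε = −3/2.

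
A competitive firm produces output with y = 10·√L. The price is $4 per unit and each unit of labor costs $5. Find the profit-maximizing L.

MP_L = (1/2)·10·L^(-1/2) = 5·L^(-1/2).
Profit maximization for a price taker requires P·MP_L = w: 4·5·L^(-1/2) = 5.
So L^(-1/2) = 0.25, which gives L = 16.

L* = 16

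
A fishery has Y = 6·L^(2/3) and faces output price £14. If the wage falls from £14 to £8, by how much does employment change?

From P·MP_L = w with MP_L = 4·L^(-1/3), the labor demand is L(w) = (56/w)^(3).
At w = 14: L = 64. At w = 8: L = 343.
ΔL = 343 − 64 = 279.

ΔL = 279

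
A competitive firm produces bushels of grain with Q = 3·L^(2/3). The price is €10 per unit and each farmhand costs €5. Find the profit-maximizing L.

L* = 64

MP_L = (2/3)·3·L^(-1/3) = 2·L^(-1/3).
Profit maximization for a price taker requires P·MP_L = w: 10·2·L^(-1/3) = 5.
So L^(-1/3) = 0.25, which gives L = 64.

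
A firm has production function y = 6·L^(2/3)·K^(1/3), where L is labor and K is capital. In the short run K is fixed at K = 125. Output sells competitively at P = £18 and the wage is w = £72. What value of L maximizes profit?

L* = 125

With K = 125, MP_L = (2/3)·6·L^(-1/3)·125^(1/3) = 20·L^(-1/3).
Profit maximization for a price taker requires P·MP_L = w: 18·20·L^(-1/3) = 72.
So L^(-1/3) = 0.2, which gives L = 125.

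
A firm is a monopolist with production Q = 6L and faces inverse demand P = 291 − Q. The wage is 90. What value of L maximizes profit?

L* = 23

Marginal revenue from the inverse demand is MR = 291 − 2Q.
The marginal product is MP_L = 6.
A monopolist hires until marginal revenue product equals the wage: MR·MP_L = w.
(291 − 12L)·6 = 90, so L = 23.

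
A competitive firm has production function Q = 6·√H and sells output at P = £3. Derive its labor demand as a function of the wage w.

MP_H = (1/2)·6·H^(-1/2) = 3·H^(-1/2).
Setting P·MP_H = w: 9·H^(-1/2) = w.
Solving for H: H^(-1/2) = w/9, so H = (9/w)^(2).

H(w) = 81/w²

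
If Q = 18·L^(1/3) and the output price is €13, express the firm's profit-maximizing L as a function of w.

MP_L = (1/3)·18·L^(-2/3) = 6·L^(-2/3).
Setting P·MP_L = w: 78·L^(-2/3) = w.
Solving for L: L^(-2/3) = w/78, so L = (78/w)^(3/2).

L(w) = (78/w)^(3/2)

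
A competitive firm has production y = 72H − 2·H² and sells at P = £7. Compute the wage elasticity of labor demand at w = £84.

ε = -0.2

From P·MP_H = w with MP_H = 72 − 4H, labor demand is H(w) = (72 − w/7)/4.
dH/dw = −1/(28) = -1/28.
At w = 84, H = 15, so ε = (dH/dw)·(w/H) = (-1/28)·(84/15) = -0.2.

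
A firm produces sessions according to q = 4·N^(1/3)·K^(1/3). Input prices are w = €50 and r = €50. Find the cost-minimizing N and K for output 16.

N* = 8, K* = 8

Cost minimization requires the marginal rate of technical substitution to equal the input-price ratio: MP_N/MP_K = w/r.
Here MP_N/MP_K = (1/3)·(K/N)/(1/3) = (K/N). Setting this equal to 50/50 = 1 gives K = N.
Substituting into q = 16: 4·N^(1/3)·(N)^(1/3) = 16.
Solving, N = 8 and K = 8.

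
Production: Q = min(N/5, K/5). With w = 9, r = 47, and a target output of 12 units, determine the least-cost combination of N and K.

With a fixed-proportions technology, the cost-minimizing bundle uses no slack in either input: N/5 = K/5 = Q.
So N = 5·12 = 60 and K = 5·12 = 60.

N* = 60, K* = 60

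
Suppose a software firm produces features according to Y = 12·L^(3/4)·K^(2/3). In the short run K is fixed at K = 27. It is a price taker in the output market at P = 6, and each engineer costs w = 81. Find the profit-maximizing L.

L* = 1296

With K = 27, MP_L = (3/4)·12·L^(-1/4)·27^(2/3) = 81·L^(-1/4).
Profit maximization for a price taker requires P·MP_L = w: 6·81·L^(-1/4) = 81.
So L^(-1/4) = 1/6, which gives L = 1296.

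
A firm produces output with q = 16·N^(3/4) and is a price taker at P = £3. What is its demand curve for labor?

N(w) = 1679616/w^(4)

MP_N = (3/4)·16·N^(-1/4) = 12·N^(-1/4).
Setting P·MP_N = w: 36·N^(-1/4) = w.
Solving for N: N^(-1/4) = w/36, so N = (36/w)^(4).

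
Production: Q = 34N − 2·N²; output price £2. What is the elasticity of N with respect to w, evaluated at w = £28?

ε = -0.7

From P·MP_N = w with MP_N = 34 − 4N, labor demand is N(w) = (34 − w/2)/4.
dN/dw = −1/(8) = -0.125.
At w = 28, N = 5, so ε = (dN/dw)·(w/N) = (-0.125)·(28/5) = -0.7.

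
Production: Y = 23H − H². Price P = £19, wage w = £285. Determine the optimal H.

The marginal product of H is MP_H = 23 − 2H.
A price-taking firm hires until the value of the marginal product equals the wage: P·MP_H = w, so 19·(23 − 2H) = 285.
Then 23 − 2H = 15, giving H = 4.

H* = 4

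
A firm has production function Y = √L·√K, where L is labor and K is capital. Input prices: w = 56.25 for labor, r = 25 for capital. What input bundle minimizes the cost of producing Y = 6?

L* = 4, K* = 9

Cost minimization requires the marginal rate of technical substitution to equal the input-price ratio: MP_L/MP_K = w/r.
Here MP_L/MP_K = (1/2)·(K/L)/(1/2) = (K/L). Setting this equal to 56.25/25 = 2.25 gives K = 2.25L.
Substituting into Y = 6: L^(1/2)·(2.25L)^(1/2) = 6.
Solving, L = 4 and K = 9.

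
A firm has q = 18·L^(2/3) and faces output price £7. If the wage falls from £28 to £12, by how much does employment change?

ΔL = 316

From P·MP_L = w with MP_L = 12·L^(-1/3), the labor demand is L(w) = (84/w)^(3).
At w = 28: L = 27. At w = 12: L = 343.
ΔL = 343 − 27 = 316.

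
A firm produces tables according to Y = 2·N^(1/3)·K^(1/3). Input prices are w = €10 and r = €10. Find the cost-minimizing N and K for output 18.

Cost minimization requires the marginal rate of technical substitution to equal the input-price ratio: MP_N/MP_K = w/r.
Here MP_N/MP_K = (1/3)·(K/N)/(1/3) = (K/N). Setting this equal to 10/10 = 1 gives K = N.
Substituting into Y = 18: 2·N^(1/3)·(N)^(1/3) = 18.
Solving, N = 27 and K = 27.

N* = 27, K* = 27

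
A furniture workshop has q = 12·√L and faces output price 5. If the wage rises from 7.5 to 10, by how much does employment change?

ΔL = -7

From P·MP_L = w with MP_L = 6·L^(-1/2), the labor demand is L(w) = (30/w)^(2).
At w = 7.5: L = 16. At w = 10: L = 9.
ΔL = 9 − 16 = -7.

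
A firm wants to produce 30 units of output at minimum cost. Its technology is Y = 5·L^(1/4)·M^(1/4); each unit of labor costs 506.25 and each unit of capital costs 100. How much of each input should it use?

L* = 16, M* = 81

Cost minimization requires the marginal rate of technical substitution to equal the input-price ratio: MP_L/MP_M = w/r.
Here MP_L/MP_M = (1/4)·(M/L)/(1/4) = (M/L). Setting this equal to 506.25/100 = 5.0625 gives M = 5.0625L.
Substituting into Y = 30: 5·L^(1/4)·(5.0625L)^(1/4) = 30.
Solving, L = 16 and M = 81.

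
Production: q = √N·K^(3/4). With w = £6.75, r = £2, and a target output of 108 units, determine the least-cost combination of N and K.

N* = 16, K* = 81

Cost minimization requires the marginal rate of technical substitution to equal the input-price ratio: MP_N/MP_K = w/r.
Here MP_N/MP_K = (1/2)·(K/N)/(3/4) = (2/3)·(K/N). Setting this equal to 6.75/2 = 3.375 gives K = 5.0625N.
Substituting into q = 108: N^(1/2)·(5.0625N)^(3/4) = 108.
Solving, N = 16 and K = 81.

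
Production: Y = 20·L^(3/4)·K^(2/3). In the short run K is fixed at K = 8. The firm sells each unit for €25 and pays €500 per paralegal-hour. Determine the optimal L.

With K = 8, MP_L = (3/4)·20·L^(-1/4)·8^(2/3) = 60·L^(-1/4).
Profit maximization for a price taker requires P·MP_L = w: 25·60·L^(-1/4) = 500.
So L^(-1/4) = 1/3, which gives L = 81.

L* = 81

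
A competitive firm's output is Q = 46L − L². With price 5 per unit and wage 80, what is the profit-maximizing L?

The marginal product of L is MP_L = 46 − 2L.
A price-taking firm hires until the value of the marginal product equals the wage: P·MP_L = w, so 5·(46 − 2L) = 80.
Then 46 − 2L = 16, giving L = 15.

L* = 15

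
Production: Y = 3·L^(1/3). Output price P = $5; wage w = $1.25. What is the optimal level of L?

L* = 8

MP_L = (1/3)·3·L^(-2/3) = L^(-2/3).
Profit maximization for a price taker requires P·MP_L = w: 5·L^(-2/3) = 1.25.
So L^(-2/3) = 0.25, which gives L = 8.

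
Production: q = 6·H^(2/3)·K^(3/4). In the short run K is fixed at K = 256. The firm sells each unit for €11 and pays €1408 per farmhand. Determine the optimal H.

With K = 256, MP_H = (2/3)·6·H^(-1/3)·256^(3/4) = 256·H^(-1/3).
Profit maximization for a price taker requires P·MP_H = w: 11·256·H^(-1/3) = 1408.
So H^(-1/3) = 0.5, which gives H = 8.

H* = 8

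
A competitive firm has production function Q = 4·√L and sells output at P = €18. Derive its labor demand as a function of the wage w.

MP_L = (1/2)·4·L^(-1/2) = 2·L^(-1/2).
Setting P·MP_L = w: 36·L^(-1/2) = w.
Solving for L: L^(-1/2) = w/36, so L = (36/w)^(2).

L(w) = 1296/w²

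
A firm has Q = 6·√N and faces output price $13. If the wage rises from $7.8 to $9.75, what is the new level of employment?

From P·MP_N = w with MP_N = 3·N^(-1/2), the labor demand is N(w) = (39/w)^(2).
At w = 7.8: N = 25. At w = 9.75: N = 16.

N* = 16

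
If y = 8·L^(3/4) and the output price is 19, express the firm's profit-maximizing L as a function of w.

MP_L = (3/4)·8·L^(-1/4) = 6·L^(-1/4).
Setting P·MP_L = w: 114·L^(-1/4) = w.
Solving for L: L^(-1/4) = w/114, so L = (114/w)^(4).

L(w) = (114/w)^(4)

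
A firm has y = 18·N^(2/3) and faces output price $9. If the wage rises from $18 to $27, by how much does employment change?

ΔN = -152

From P·MP_N = w with MP_N = 12·N^(-1/3), the labor demand is N(w) = (108/w)^(3).
At w = 18: N = 216. At w = 27: N = 64.
ΔN = 64 − 216 = -152.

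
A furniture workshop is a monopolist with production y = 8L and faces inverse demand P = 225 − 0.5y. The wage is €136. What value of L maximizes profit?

L* = 26

Marginal revenue from the inverse demand is MR = 225 − y.
The marginal product is MP_L = 8.
A monopolist hires until marginal revenue product equals the wage: MR·MP_L = w.
(225 − 8L)·8 = 136, so L = 26.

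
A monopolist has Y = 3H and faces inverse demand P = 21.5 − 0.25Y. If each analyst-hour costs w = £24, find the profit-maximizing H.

Marginal revenue from the inverse demand is MR = 21.5 − 0.5Y.
The marginal product is MP_H = 3.
A monopolist hires until marginal revenue product equals the wage: MR·MP_H = w.
(21.5 − 1.5H)·3 = 24, so H = 9.

H* = 9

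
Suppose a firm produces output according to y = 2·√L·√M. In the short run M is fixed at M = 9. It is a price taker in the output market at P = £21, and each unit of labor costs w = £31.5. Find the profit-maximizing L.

L* = 4

With M = 9, MP_L = (1/2)·2·L^(-1/2)·9^(1/2) = 3·L^(-1/2).
Profit maximization for a price taker requires P·MP_L = w: 21·3·L^(-1/2) = 31.5.
So L^(-1/2) = 0.5, which gives L = 4.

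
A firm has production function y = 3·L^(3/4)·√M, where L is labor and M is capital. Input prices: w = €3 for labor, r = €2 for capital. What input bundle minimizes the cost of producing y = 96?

L* = 16, M* = 16

Cost minimization requires the marginal rate of technical substitution to equal the input-price ratio: MP_L/MP_M = w/r.
Here MP_L/MP_M = (3/4)·(M/L)/(1/2) = 1.5·(M/L). Setting this equal to 3/2 = 1.5 gives M = L.
Substituting into y = 96: 3·L^(3/4)·(L)^(1/2) = 96.
Solving, L = 16 and M = 16.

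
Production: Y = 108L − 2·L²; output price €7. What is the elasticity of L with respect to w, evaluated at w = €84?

From P·MP_L = w with MP_L = 108 − 4L, labor demand is L(w) = (108 − w/7)/4.
dL/dw = −1/(28) = -1/28.
At w = 84, L = 24, so ε = (dL/dw)·(w/L) = (-1/28)·(84/24) = -0.125.

ε = -0.125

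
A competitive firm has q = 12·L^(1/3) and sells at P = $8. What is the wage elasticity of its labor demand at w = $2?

ε = -1.5

MP_L = (1/3)·12·L^(-2/3), so P·MP_L = w gives 32·L^(-2/3) = w.
Solving, L(w) = (32/w)^(3/2). This is a constant-elasticity form: L ∝ w^(−3/2), so ε = −3/2.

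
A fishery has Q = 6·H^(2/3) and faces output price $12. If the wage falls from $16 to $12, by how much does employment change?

ΔH = 37

From P·MP_H = w with MP_H = 4·H^(-1/3), the labor demand is H(w) = (48/w)^(3).
At w = 16: H = 27. At w = 12: H = 64.
ΔH = 64 − 27 = 37.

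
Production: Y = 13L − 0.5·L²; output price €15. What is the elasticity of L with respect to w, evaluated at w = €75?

From P·MP_L = w with MP_L = 13 − L, labor demand is L(w) = 13 − w/15.
dL/dw = −1/(15) = -1/15.
At w = 75, L = 8, so ε = (dL/dw)·(w/L) = (-1/15)·(75/8) = -0.625.

ε = -0.625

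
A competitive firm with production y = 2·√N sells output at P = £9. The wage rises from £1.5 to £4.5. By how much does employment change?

ΔN = -32

From P·MP_N = w with MP_N = N^(-1/2), the labor demand is N(w) = (9/w)^(2).
At w = 1.5: N = 36. At w = 4.5: N = 4.
ΔN = 4 − 36 = -32.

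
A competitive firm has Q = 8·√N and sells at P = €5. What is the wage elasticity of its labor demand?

ε = -2

MP_N = (1/2)·8·N^(-1/2), so P·MP_N = w gives 20·N^(-1/2) = w.
Solving, N(w) = (20/w)^(2). This is a constant-elasticity form: N ∝ w^(−2), so ε = −2.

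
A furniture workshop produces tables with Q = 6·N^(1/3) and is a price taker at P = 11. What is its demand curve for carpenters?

MP_N = (1/3)·6·N^(-2/3) = 2·N^(-2/3).
Setting P·MP_N = w: 22·N^(-2/3) = w.
Solving for N: N^(-2/3) = w/22, so N = (22/w)^(3/2).

N(w) = (22/w)^(3/2)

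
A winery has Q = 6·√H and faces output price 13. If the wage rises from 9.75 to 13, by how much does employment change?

From P·MP_H = w with MP_H = 3·H^(-1/2), the labor demand is H(w) = (39/w)^(2).
At w = 9.75: H = 16. At w = 13: H = 9.
ΔH = 9 − 16 = -7.

ΔH = -7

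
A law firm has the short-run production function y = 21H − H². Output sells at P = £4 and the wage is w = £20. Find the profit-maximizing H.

H* = 8

The marginal product of H is MP_H = 21 − 2H.
A price-taking firm hires until the value of the marginal product equals the wage: P·MP_H = w, so 4·(21 − 2H) = 20.
Then 21 − 2H = 5, giving H = 8.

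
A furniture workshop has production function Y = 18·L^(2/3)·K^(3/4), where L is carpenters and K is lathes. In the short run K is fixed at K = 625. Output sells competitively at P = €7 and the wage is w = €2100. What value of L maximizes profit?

With K = 625, MP_L = (2/3)·18·L^(-1/3)·625^(3/4) = 1500·L^(-1/3).
Profit maximization for a price taker requires P·MP_L = w: 7·1500·L^(-1/3) = 2100.
So L^(-1/3) = 0.2, which gives L = 125.

L* = 125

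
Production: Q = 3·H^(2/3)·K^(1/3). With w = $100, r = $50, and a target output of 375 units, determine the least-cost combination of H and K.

Cost minimization requires the marginal rate of technical substitution to equal the input-price ratio: MP_H/MP_K = w/r.
Here MP_H/MP_K = (2/3)·(K/H)/(1/3) = 2·(K/H). Setting this equal to 100/50 = 2 gives K = H.
Substituting into Q = 375: 3·H^(2/3)·(H)^(1/3) = 375.
Solving, H = 125 and K = 125.

H* = 125, K* = 125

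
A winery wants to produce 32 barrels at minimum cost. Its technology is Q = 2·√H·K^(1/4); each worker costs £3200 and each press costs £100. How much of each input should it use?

H* = 16, K* = 256

Cost minimization requires the marginal rate of technical substitution to equal the input-price ratio: MP_H/MP_K = w/r.
Here MP_H/MP_K = (1/2)·(K/H)/(1/4) = 2·(K/H). Setting this equal to 3200/100 = 32 gives K = 16H.
Substituting into Q = 32: 2·H^(1/2)·(16H)^(1/4) = 32.
Solving, H = 16 and K = 256.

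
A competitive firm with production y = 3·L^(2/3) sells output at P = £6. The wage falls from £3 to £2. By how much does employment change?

ΔL = 152

From P·MP_L = w with MP_L = 2·L^(-1/3), the labor demand is L(w) = (12/w)^(3).
At w = 3: L = 64. At w = 2: L = 216.
ΔL = 216 − 64 = 152.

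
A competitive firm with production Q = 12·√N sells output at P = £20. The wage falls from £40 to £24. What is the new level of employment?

From P·MP_N = w with MP_N = 6·N^(-1/2), the labor demand is N(w) = (120/w)^(2).
At w = 40: N = 9. At w = 24: N = 25.

N* = 25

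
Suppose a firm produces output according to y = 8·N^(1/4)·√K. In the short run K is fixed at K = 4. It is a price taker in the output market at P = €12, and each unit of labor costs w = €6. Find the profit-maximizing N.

N* = 16

With K = 4, MP_N = (1/4)·8·N^(-3/4)·4^(1/2) = 4·N^(-3/4).
Profit maximization for a price taker requires P·MP_N = w: 12·4·N^(-3/4) = 6.
So N^(-3/4) = 0.125, which gives N = 16.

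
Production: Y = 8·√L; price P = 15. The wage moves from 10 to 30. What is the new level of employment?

L* = 4

From P·MP_L = w with MP_L = 4·L^(-1/2), the labor demand is L(w) = (60/w)^(2).
At w = 10: L = 36. At w = 30: L = 4.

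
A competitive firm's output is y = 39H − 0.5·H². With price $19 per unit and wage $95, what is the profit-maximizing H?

H* = 34

The marginal product of H is MP_H = 39 − H.
A price-taking firm hires until the value of the marginal product equals the wage: P·MP_H = w, so 19·(39 − H) = 95.
Then 39 − H = 5, giving H = 34.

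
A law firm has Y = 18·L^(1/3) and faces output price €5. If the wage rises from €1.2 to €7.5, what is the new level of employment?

L* = 8

From P·MP_L = w with MP_L = 6·L^(-2/3), the labor demand is L(w) = (30/w)^(3/2).
At w = 1.2: L = 125. At w = 7.5: L = 8.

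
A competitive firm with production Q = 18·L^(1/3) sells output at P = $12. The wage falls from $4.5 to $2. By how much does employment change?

From P·MP_L = w with MP_L = 6·L^(-2/3), the labor demand is L(w) = (72/w)^(3/2).
At w = 4.5: L = 64. At w = 2: L = 216.
ΔL = 216 − 64 = 152.

ΔL = 152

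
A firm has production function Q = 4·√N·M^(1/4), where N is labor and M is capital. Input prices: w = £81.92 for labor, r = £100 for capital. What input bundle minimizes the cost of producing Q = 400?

N* = 625, M* = 256

Cost minimization requires the marginal rate of technical substitution to equal the input-price ratio: MP_N/MP_M = w/r.
Here MP_N/MP_M = (1/2)·(M/N)/(1/4) = 2·(M/N). Setting this equal to 81.92/100 = 0.8192 gives M = 0.4096N.
Substituting into Q = 400: 4·N^(1/2)·(0.4096N)^(1/4) = 400.
Solving, N = 625 and M = 256.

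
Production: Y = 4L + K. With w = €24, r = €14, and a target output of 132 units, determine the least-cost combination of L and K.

The inputs are perfect substitutes, so the firm uses whichever has the lower cost per unit of output.
Cost per unit of output via L is 6; via K it is 14. L is cheaper.
Producing Y = 132 with L alone: L = 33, K = 0.

L* = 33, K* = 0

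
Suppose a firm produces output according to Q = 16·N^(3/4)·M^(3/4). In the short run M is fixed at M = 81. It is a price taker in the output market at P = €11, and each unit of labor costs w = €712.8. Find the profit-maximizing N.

N* = 625

With M = 81, MP_N = (3/4)·16·N^(-1/4)·81^(3/4) = 324·N^(-1/4).
Profit maximization for a price taker requires P·MP_N = w: 11·324·N^(-1/4) = 712.8.
So N^(-1/4) = 0.2, which gives N = 625.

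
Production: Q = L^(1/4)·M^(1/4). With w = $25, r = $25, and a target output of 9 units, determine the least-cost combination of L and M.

L* = 81, M* = 81

Cost minimization requires the marginal rate of technical substitution to equal the input-price ratio: MP_L/MP_M = w/r.
Here MP_L/MP_M = (1/4)·(M/L)/(1/4) = (M/L). Setting this equal to 25/25 = 1 gives M = L.
Substituting into Q = 9: L^(1/4)·(L)^(1/4) = 9.
Solving, L = 81 and M = 81.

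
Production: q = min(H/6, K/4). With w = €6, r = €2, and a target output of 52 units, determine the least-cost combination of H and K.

H* = 312, K* = 208

With a fixed-proportions technology, the cost-minimizing bundle uses no slack in either input: H/6 = K/4 = q.
So H = 6·52 = 312 and K = 4·52 = 208.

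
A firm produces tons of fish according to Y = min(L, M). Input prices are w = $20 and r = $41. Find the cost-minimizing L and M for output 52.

With a fixed-proportions technology, the cost-minimizing bundle uses no slack in either input: L = M = Y.
So L = 52 and M = 52.

L* = 52, M* = 52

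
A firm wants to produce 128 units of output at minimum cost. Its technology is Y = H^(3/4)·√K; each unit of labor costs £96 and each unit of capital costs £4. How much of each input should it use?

H* = 16, K* = 256

Cost minimization requires the marginal rate of technical substitution to equal the input-price ratio: MP_H/MP_K = w/r.
Here MP_H/MP_K = (3/4)·(K/H)/(1/2) = 1.5·(K/H). Setting this equal to 96/4 = 24 gives K = 16H.
Substituting into Y = 128: H^(3/4)·(16H)^(1/2) = 128.
Solving, H = 16 and K = 256.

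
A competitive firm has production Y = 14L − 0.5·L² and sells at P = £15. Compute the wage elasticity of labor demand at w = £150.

ε = -2.5

From P·MP_L = w with MP_L = 14 − L, labor demand is L(w) = 14 − w/15.
dL/dw = −1/(15) = -1/15.
At w = 150, L = 4, so ε = (dL/dw)·(w/L) = (-1/15)·(150/4) = -2.5.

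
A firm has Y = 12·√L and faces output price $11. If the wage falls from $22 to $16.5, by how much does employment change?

From P·MP_L = w with MP_L = 6·L^(-1/2), the labor demand is L(w) = (66/w)^(2).
At w = 22: L = 9. At w = 16.5: L = 16.
ΔL = 16 − 9 = 7.

ΔL = 7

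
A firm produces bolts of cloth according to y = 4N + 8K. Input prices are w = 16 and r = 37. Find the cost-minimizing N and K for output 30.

N* = 7.5, K* = 0

The inputs are perfect substitutes, so the firm uses whichever has the lower cost per unit of output.
Cost per unit of output via N is w/4 = 4; via K it is r/8 = 4.625. N is cheaper.
Producing y = 30 with N alone: N = 7.5, K = 0.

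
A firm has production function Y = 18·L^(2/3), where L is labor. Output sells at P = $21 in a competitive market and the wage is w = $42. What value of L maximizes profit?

L* = 216

MP_L = (2/3)·18·L^(-1/3) = 12·L^(-1/3).
Profit maximization for a price taker requires P·MP_L = w: 21·12·L^(-1/3) = 42.
So L^(-1/3) = 1/6, which gives L = 216.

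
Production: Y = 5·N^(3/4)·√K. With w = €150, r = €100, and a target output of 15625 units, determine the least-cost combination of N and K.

N* = 625, K* = 625

Cost minimization requires the marginal rate of technical substitution to equal the input-price ratio: MP_N/MP_K = w/r.
Here MP_N/MP_K = (3/4)·(K/N)/(1/2) = 1.5·(K/N). Setting this equal to 150/100 = 1.5 gives K = N.
Substituting into Y = 15625: 5·N^(3/4)·(N)^(1/2) = 15625.
Solving, N = 625 and K = 625.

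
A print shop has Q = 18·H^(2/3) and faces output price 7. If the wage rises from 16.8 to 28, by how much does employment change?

ΔH = -98

From P·MP_H = w with MP_H = 12·H^(-1/3), the labor demand is H(w) = (84/w)^(3).
At w = 16.8: H = 125. At w = 28: H = 27.
ΔH = 27 − 125 = -98.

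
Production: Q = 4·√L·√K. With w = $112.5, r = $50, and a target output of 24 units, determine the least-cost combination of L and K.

L* = 4, K* = 9

Cost minimization requires the marginal rate of technical substitution to equal the input-price ratio: MP_L/MP_K = w/r.
Here MP_L/MP_K = (1/2)·(K/L)/(1/2) = (K/L). Setting this equal to 112.5/50 = 2.25 gives K = 2.25L.
Substituting into Q = 24: 4·L^(1/2)·(2.25L)^(1/2) = 24.
Solving, L = 4 and K = 9.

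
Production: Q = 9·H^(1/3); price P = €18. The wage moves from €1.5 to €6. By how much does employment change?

ΔH = -189

From P·MP_H = w with MP_H = 3·H^(-2/3), the labor demand is H(w) = (54/w)^(3/2).
At w = 1.5: H = 216. At w = 6: H = 27.
ΔH = 27 − 216 = -189.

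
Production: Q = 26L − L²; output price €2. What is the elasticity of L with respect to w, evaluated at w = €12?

ε = -0.3

From P·MP_L = w with MP_L = 26 − 2L, labor demand is L(w) = (26 − w/2)/2.
dL/dw = −1/(4) = -0.25.
At w = 12, L = 10, so ε = (dL/dw)·(w/L) = (-0.25)·(12/10) = -0.3.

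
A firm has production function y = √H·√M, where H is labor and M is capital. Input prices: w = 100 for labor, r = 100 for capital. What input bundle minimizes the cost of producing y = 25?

Cost minimization requires the marginal rate of technical substitution to equal the input-price ratio: MP_H/MP_M = w/r.
Here MP_H/MP_M = (1/2)·(M/H)/(1/2) = (M/H). Setting this equal to 100/100 = 1 gives M = H.
Substituting into y = 25: H^(1/2)·(H)^(1/2) = 25.
Solving, H = 25 and M = 25.

H* = 25, M* = 25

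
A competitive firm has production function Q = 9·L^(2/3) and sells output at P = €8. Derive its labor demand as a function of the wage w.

MP_L = (2/3)·9·L^(-1/3) = 6·L^(-1/3).
Setting P·MP_L = w: 48·L^(-1/3) = w.
Solving for L: L^(-1/3) = w/48, so L = (48/w)^(3).

L(w) = 110592/w³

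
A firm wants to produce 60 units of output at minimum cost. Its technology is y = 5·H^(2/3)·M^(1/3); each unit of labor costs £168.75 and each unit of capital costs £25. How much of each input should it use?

H* = 8, M* = 27

Cost minimization requires the marginal rate of technical substitution to equal the input-price ratio: MP_H/MP_M = w/r.
Here MP_H/MP_M = (2/3)·(M/H)/(1/3) = 2·(M/H). Setting this equal to 168.75/25 = 6.75 gives M = 3.375H.
Substituting into y = 60: 5·H^(2/3)·(3.375H)^(1/3) = 60.
Solving, H = 8 and M = 27.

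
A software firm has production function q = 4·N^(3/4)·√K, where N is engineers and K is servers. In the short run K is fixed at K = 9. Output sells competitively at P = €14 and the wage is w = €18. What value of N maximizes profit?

N* = 2401

With K = 9, MP_N = (3/4)·4·N^(-1/4)·9^(1/2) = 9·N^(-1/4).
Profit maximization for a price taker requires P·MP_N = w: 14·9·N^(-1/4) = 18.
So N^(-1/4) = 1/7, which gives N = 2401.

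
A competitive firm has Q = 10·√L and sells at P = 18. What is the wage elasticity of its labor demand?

MP_L = (1/2)·10·L^(-1/2), so P·MP_L = w gives 90·L^(-1/2) = w.
Solving, L(w) = (90/w)^(2). This is a constant-elasticity form: L ∝ w^(−2), so ε = −2.

ε = -2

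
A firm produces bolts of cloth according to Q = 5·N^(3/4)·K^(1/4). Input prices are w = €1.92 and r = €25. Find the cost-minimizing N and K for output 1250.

N* = 625, K* = 16

Cost minimization requires the marginal rate of technical substitution to equal the input-price ratio: MP_N/MP_K = w/r.
Here MP_N/MP_K = (3/4)·(K/N)/(1/4) = 3·(K/N). Setting this equal to 1.92/25 = 0.0768 gives K = 0.0256N.
Substituting into Q = 1250: 5·N^(3/4)·(0.0256N)^(1/4) = 1250.
Solving, N = 625 and K = 16.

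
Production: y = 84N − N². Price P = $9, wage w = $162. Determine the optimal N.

N* = 33

The marginal product of N is MP_N = 84 − 2N.
A price-taking firm hires until the value of the marginal product equals the wage: P·MP_N = w, so 9·(84 − 2N) = 162.
Then 84 − 2N = 18, giving N = 33.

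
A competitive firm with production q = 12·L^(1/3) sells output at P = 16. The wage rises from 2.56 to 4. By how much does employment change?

ΔL = -61

From P·MP_L = w with MP_L = 4·L^(-2/3), the labor demand is L(w) = (64/w)^(3/2).
At w = 2.56: L = 125. At w = 4: L = 64.
ΔL = 64 − 125 = -61.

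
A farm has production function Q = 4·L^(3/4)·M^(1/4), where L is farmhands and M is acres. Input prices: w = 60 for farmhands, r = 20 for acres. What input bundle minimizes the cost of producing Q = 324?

L* = 81, M* = 81

Cost minimization requires the marginal rate of technical substitution to equal the input-price ratio: MP_L/MP_M = w/r.
Here MP_L/MP_M = (3/4)·(M/L)/(1/4) = 3·(M/L). Setting this equal to 60/20 = 3 gives M = L.
Substituting into Q = 324: 4·L^(3/4)·(L)^(1/4) = 324.
Solving, L = 81 and M = 81.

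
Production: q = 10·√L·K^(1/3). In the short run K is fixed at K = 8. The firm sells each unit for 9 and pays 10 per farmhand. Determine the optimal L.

With K = 8, MP_L = (1/2)·10·L^(-1/2)·8^(1/3) = 10·L^(-1/2).
Profit maximization for a price taker requires P·MP_L = w: 9·10·L^(-1/2) = 10.
So L^(-1/2) = 1/9, which gives L = 81.

L* = 81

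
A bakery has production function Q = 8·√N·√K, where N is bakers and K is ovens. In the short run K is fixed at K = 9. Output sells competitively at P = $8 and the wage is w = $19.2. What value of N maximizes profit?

N* = 25

With K = 9, MP_N = (1/2)·8·N^(-1/2)·9^(1/2) = 12·N^(-1/2).
Profit maximization for a price taker requires P·MP_N = w: 8·12·N^(-1/2) = 19.2.
So N^(-1/2) = 0.2, which gives N = 25.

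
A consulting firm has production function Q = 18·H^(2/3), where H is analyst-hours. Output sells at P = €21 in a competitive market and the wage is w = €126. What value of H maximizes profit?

H* = 8

MP_H = (2/3)·18·H^(-1/3) = 12·H^(-1/3).
Profit maximization for a price taker requires P·MP_H = w: 21·12·H^(-1/3) = 126.
So H^(-1/3) = 0.5, which gives H = 8.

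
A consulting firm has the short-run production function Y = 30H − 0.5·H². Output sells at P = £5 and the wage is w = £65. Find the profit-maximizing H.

The marginal product of H is MP_H = 30 − H.
A price-taking firm hires until the value of the marginal product equals the wage: P·MP_H = w, so 5·(30 − H) = 65.
Then 30 − H = 13, giving H = 17.

H* = 17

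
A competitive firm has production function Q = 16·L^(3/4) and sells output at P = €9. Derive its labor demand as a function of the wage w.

L(w) = (108/w)^(4)

MP_L = (3/4)·16·L^(-1/4) = 12·L^(-1/4).
Setting P·MP_L = w: 108·L^(-1/4) = w.
Solving for L: L^(-1/4) = w/108, so L = (108/w)^(4).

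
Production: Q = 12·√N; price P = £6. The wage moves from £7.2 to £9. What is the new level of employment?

From P·MP_N = w with MP_N = 6·N^(-1/2), the labor demand is N(w) = (36/w)^(2).
At w = 7.2: N = 25. At w = 9: N = 16.

N* = 16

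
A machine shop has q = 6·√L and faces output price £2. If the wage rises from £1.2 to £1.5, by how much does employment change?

From P·MP_L = w with MP_L = 3·L^(-1/2), the labor demand is L(w) = (6/w)^(2).
At w = 1.2: L = 25. At w = 1.5: L = 16.
ΔL = 16 − 25 = -9.

ΔL = -9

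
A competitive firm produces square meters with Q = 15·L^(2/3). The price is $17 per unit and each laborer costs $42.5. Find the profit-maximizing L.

L* = 64

MP_L = (2/3)·15·L^(-1/3) = 10·L^(-1/3).
Profit maximization for a price taker requires P·MP_L = w: 17·10·L^(-1/3) = 42.5.
So L^(-1/3) = 0.25, which gives L = 64.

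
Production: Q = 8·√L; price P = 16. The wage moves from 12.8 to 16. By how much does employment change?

From P·MP_L = w with MP_L = 4·L^(-1/2), the labor demand is L(w) = (64/w)^(2).
At w = 12.8: L = 25. At w = 16: L = 16.
ΔL = 16 − 25 = -9.

ΔL = -9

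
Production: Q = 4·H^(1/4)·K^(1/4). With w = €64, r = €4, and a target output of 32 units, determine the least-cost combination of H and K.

Cost minimization requires the marginal rate of technical substitution to equal the input-price ratio: MP_H/MP_K = w/r.
Here MP_H/MP_K = (1/4)·(K/H)/(1/4) = (K/H). Setting this equal to 64/4 = 16 gives K = 16H.
Substituting into Q = 32: 4·H^(1/4)·(16H)^(1/4) = 32.
Solving, H = 16 and K = 256.

H* = 16, K* = 256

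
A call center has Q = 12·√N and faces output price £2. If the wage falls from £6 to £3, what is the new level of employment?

N* = 16

From P·MP_N = w with MP_N = 6·N^(-1/2), the labor demand is N(w) = (12/w)^(2).
At w = 6: N = 4. At w = 3: N = 16.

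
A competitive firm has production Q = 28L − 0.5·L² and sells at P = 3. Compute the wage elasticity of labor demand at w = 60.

From P·MP_L = w with MP_L = 28 − L, labor demand is L(w) = 28 − w/3.
dL/dw = −1/(3) = -1/3.
At w = 60, L = 8, so ε = (dL/dw)·(w/L) = (-1/3)·(60/8) = -2.5.

ε = -2.5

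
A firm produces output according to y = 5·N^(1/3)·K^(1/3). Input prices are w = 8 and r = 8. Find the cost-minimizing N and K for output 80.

Cost minimization requires the marginal rate of technical substitution to equal the input-price ratio: MP_N/MP_K = w/r.
Here MP_N/MP_K = (1/3)·(K/N)/(1/3) = (K/N). Setting this equal to 8/8 = 1 gives K = N.
Substituting into y = 80: 5·N^(1/3)·(N)^(1/3) = 80.
Solving, N = 64 and K = 64.

N* = 64, K* = 64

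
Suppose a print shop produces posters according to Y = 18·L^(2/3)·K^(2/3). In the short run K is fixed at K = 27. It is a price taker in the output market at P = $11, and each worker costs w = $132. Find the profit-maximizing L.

With K = 27, MP_L = (2/3)·18·L^(-1/3)·27^(2/3) = 108·L^(-1/3).
Profit maximization for a price taker requires P·MP_L = w: 11·108·L^(-1/3) = 132.
So L^(-1/3) = 1/9, which gives L = 729.

L* = 729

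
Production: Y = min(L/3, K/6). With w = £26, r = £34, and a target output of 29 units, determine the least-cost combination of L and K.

With a fixed-proportions technology, the cost-minimizing bundle uses no slack in either input: L/3 = K/6 = Y.
So L = 3·29 = 87 and K = 6·29 = 174.

L* = 87, K* = 174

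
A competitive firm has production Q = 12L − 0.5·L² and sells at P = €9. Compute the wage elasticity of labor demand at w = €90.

ε = -5

From P·MP_L = w with MP_L = 12 − L, labor demand is L(w) = 12 − w/9.
dL/dw = −1/(9) = -1/9.
At w = 90, L = 2, so ε = (dL/dw)·(w/L) = (-1/9)·(90/2) = -5.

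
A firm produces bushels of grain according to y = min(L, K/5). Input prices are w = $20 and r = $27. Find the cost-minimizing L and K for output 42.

With a fixed-proportions technology, the cost-minimizing bundle uses no slack in either input: L = K/5 = y.
So L = 42 and K = 5·42 = 210.

L* = 42, K* = 210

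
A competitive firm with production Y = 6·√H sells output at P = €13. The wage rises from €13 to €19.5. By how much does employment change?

ΔH = -5

From P·MP_H = w with MP_H = 3·H^(-1/2), the labor demand is H(w) = (39/w)^(2).
At w = 13: H = 9. At w = 19.5: H = 4.
ΔH = 4 − 9 = -5.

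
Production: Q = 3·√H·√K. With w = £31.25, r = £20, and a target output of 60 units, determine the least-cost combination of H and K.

Cost minimization requires the marginal rate of technical substitution to equal the input-price ratio: MP_H/MP_K = w/r.
Here MP_H/MP_K = (1/2)·(K/H)/(1/2) = (K/H). Setting this equal to 31.25/20 = 1.5625 gives K = 1.5625H.
Substituting into Q = 60: 3·H^(1/2)·(1.5625H)^(1/2) = 60.
Solving, H = 16 and K = 25.

H* = 16, K* = 25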